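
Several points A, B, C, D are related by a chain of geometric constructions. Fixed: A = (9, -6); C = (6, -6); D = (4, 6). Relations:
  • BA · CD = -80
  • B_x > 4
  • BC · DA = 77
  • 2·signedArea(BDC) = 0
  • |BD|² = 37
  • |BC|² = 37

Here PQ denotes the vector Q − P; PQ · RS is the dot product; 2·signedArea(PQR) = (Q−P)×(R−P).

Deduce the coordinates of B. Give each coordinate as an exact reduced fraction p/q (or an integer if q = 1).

1. B_x = 5  [2·signedArea(BDC) = 0 ∩ BA · CD = -80]
2. B_y = 0  [2·signedArea(BDC) = 0 ∩ BA · CD = -80]
   → B = (5, 0)

B = (5, 0)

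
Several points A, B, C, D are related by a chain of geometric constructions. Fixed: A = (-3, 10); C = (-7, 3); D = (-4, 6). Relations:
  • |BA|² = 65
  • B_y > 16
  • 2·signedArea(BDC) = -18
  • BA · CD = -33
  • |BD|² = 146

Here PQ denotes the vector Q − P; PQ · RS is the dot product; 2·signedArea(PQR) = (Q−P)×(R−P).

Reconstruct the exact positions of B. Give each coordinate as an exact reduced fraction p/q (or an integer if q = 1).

B = (1, 17)

1. B_x = 1  [2·signedArea(BDC) = -18 ∩ BA · CD = -33]
2. B_y = 17  [2·signedArea(BDC) = -18 ∩ BA · CD = -33]
   → B = (1, 17)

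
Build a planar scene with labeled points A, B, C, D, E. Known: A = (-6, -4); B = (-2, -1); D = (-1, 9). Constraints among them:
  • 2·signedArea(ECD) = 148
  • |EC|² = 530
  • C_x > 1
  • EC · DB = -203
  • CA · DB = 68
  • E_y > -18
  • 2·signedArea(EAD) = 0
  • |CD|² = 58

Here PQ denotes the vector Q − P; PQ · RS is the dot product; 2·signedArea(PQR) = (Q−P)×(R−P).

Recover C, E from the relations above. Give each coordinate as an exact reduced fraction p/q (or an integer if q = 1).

C = (2, 2)
E = (-11, -17)

1. C_x = 2  [line 1·x + 10·y + -22 = 0 ∩ |CD|² = 58]
2. C_y = 2  [line 1·x + 10·y + -22 = 0 ∩ |CD|² = 58]
   → C = (2, 2)
3. E_x = -11  [2·signedArea(EAD) = 0 ∩ EC · DB = -203]
4. E_y = -17  [2·signedArea(EAD) = 0 ∩ EC · DB = -203]
   → E = (-11, -17)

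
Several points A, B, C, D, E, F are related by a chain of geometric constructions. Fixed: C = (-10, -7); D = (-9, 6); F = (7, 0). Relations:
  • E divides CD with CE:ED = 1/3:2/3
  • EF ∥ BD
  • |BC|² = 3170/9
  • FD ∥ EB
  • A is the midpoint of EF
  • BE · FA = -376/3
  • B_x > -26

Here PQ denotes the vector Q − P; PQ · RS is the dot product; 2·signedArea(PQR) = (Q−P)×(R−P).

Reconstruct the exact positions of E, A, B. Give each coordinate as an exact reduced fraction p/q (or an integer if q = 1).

A = (-4/3, -4/3)
B = (-77/3, 10/3)
E = (-29/3, -8/3)

1. E_x = -29/3  [E divides CD with CE:ED = 1/3:2/3]
2. E_y = -8/3  [E divides CD with CE:ED = 1/3:2/3]
   → E = (-29/3, -8/3)
3. A_x = -4/3  [A is the midpoint of EF]
4. A_y = -4/3  [A is the midpoint of EF]
   → A = (-4/3, -4/3)
5. B_x = -77/3  [EF ∥ BD ∩ FD ∥ EB]
6. B_y = 10/3  [EF ∥ BD ∩ FD ∥ EB]
   → B = (-77/3, 10/3)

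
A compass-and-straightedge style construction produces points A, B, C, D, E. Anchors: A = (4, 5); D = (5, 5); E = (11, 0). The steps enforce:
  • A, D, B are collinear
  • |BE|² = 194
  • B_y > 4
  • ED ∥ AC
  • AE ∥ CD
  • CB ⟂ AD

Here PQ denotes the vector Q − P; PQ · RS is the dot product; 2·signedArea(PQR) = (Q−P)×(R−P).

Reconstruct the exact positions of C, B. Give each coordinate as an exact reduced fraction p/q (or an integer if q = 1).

1. C_x = -2  [AE ∥ CD ∩ ED ∥ AC]
2. C_y = 10  [AE ∥ CD ∩ ED ∥ AC]
   → C = (-2, 10)
3. B_x = -2  [A, D, B are collinear ∩ CB ⟂ AD]
4. B_y = 5  [A, D, B are collinear ∩ CB ⟂ AD]
   → B = (-2, 5)

B = (-2, 5)
C = (-2, 10)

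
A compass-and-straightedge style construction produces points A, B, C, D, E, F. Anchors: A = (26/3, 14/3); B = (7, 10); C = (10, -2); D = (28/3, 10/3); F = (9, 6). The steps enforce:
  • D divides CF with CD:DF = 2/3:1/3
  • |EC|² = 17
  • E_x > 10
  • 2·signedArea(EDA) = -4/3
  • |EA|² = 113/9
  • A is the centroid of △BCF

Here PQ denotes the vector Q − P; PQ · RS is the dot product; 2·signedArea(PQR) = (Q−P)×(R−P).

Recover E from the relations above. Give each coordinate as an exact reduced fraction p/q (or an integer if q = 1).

1. E_x = 11  [line -4/3·x + -2/3·y + 16 = 0 ∩ |EA|² = 113/9]
2. E_y = 2  [line -4/3·x + -2/3·y + 16 = 0 ∩ |EA|² = 113/9]
   → E = (11, 2)

E = (11, 2)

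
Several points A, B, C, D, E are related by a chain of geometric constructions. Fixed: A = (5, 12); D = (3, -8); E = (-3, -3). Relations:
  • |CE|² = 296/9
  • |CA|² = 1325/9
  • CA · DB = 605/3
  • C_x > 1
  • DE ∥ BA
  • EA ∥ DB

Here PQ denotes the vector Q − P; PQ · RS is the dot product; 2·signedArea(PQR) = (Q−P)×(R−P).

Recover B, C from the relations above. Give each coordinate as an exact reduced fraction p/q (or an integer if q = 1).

B = (11, 7)
C = (5/3, 1/3)

1. B_x = 11  [DE ∥ BA ∩ EA ∥ DB]
2. B_y = 7  [DE ∥ BA ∩ EA ∥ DB]
   → B = (11, 7)
3. C_x = 5/3  [line -8·x + -15·y + 55/3 = 0 ∩ |CE|² = 296/9]
4. C_y = 1/3  [line -8·x + -15·y + 55/3 = 0 ∩ |CE|² = 296/9]
   → C = (5/3, 1/3)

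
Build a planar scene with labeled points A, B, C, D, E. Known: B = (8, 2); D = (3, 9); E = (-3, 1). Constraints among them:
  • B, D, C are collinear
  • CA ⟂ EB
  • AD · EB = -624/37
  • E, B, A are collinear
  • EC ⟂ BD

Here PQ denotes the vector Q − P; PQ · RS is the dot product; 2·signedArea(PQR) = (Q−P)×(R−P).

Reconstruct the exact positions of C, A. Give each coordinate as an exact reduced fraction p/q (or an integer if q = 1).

A = (11720/2257, 3938/2257)
C = (176/37, 242/37)

1. C_x = 176/37  [B, D, C are collinear ∩ EC ⟂ BD]
2. C_y = 242/37  [B, D, C are collinear ∩ EC ⟂ BD]
   → C = (176/37, 242/37)
3. A_x = 11720/2257  [E, B, A are collinear ∩ CA ⟂ EB]
4. A_y = 3938/2257  [E, B, A are collinear ∩ CA ⟂ EB]
   → A = (11720/2257, 3938/2257)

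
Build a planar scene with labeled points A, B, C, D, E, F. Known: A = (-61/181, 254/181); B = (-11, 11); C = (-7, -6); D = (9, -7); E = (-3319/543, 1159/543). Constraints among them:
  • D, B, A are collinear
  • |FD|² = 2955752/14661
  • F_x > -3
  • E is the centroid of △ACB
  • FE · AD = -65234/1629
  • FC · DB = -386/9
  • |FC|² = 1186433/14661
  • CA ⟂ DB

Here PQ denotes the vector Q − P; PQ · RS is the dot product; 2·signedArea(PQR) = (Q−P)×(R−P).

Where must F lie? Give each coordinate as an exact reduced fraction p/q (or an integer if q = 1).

F = (-3685/1629, 2683/1629)

1. F_x = -3685/1629  [line 20·x + -18·y + 674/9 = 0 ∩ |FC|² = 1186433/14661]
2. F_y = 2683/1629  [line 20·x + -18·y + 674/9 = 0 ∩ |FC|² = 1186433/14661]
   → F = (-3685/1629, 2683/1629)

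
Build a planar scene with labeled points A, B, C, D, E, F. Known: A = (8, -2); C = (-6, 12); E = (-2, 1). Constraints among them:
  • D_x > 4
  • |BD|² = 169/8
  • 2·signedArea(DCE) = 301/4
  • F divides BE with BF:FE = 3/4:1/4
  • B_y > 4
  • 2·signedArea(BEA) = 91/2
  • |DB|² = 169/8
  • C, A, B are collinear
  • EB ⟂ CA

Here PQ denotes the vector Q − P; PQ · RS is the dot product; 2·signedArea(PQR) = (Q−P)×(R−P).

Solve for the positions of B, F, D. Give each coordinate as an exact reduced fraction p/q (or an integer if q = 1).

1. B_x = 3/2  [C, A, B are collinear ∩ EB ⟂ CA]
2. B_y = 9/2  [C, A, B are collinear ∩ EB ⟂ CA]
   → B = (3/2, 9/2)
3. F_x = -9/8  [F divides BE with BF:FE = 3/4:1/4]
4. F_y = 15/8  [F divides BE with BF:FE = 3/4:1/4]
   → F = (-9/8, 15/8)
5. D_x = 19/4  [line 11·x + 4·y + -229/4 = 0 ∩ |DB|² = 169/8]
6. D_y = 5/4  [line 11·x + 4·y + -229/4 = 0 ∩ |DB|² = 169/8]
   → D = (19/4, 5/4)

B = (3/2, 9/2)
D = (19/4, 5/4)
F = (-9/8, 15/8)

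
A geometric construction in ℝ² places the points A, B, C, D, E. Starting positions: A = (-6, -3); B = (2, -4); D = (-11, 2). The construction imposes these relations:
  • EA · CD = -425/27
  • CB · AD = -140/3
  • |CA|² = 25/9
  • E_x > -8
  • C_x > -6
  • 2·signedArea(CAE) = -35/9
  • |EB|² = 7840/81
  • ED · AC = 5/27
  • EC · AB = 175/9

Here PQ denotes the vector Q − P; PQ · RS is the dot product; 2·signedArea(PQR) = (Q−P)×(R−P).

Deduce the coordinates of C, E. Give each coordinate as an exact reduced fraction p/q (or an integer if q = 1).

C = (-5, -5/3)
E = (-22/3, -8/9)

1. C_x = -5  [line 5·x + -5·y + 50/3 = 0 ∩ |CA|² = 25/9]
2. C_y = -5/3  [line 5·x + -5·y + 50/3 = 0 ∩ |CA|² = 25/9]
   → C = (-5, -5/3)
3. E_x = -22/3  [ED · AC = 5/27 ∩ 2·signedArea(CAE) = -35/9]
4. E_y = -8/9  [ED · AC = 5/27 ∩ 2·signedArea(CAE) = -35/9]
   → E = (-22/3, -8/9)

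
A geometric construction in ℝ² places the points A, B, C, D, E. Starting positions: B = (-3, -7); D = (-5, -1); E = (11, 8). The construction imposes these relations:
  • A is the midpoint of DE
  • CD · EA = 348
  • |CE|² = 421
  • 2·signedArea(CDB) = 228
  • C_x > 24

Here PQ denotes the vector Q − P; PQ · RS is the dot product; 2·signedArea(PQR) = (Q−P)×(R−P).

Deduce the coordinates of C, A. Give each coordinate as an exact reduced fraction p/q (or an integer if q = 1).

A = (3, 7/2)
C = (25, 23)

1. A_x = 3  [A is the midpoint of DE]
2. A_y = 7/2  [A is the midpoint of DE]
   → A = (3, 7/2)
3. C_x = 25  [2·signedArea(CDB) = 228 ∩ CD · EA = 348]
4. C_y = 23  [2·signedArea(CDB) = 228 ∩ CD · EA = 348]
   → C = (25, 23)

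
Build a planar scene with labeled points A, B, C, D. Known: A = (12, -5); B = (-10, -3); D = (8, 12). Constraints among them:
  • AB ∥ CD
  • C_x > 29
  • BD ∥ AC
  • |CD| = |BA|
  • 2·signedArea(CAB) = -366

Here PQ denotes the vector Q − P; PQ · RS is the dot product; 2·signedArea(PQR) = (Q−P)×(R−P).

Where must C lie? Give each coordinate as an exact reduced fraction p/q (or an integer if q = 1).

1. C_x = 30  [AB ∥ CD ∩ BD ∥ AC]
2. C_y = 10  [AB ∥ CD ∩ BD ∥ AC]
   → C = (30, 10)

C = (30, 10)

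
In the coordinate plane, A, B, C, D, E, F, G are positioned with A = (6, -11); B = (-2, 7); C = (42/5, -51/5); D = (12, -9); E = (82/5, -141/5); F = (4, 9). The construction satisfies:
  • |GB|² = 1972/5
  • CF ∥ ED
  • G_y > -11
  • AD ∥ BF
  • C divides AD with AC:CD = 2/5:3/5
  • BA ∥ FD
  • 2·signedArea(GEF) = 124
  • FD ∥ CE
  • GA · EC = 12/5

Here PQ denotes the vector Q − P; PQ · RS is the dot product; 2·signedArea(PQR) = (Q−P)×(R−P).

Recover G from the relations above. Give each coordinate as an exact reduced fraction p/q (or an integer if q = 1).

G = (36/5, -53/5)

1. G_x = 36/5  [2·signedArea(GEF) = 124 ∩ GA · EC = 12/5]
2. G_y = -53/5  [2·signedArea(GEF) = 124 ∩ GA · EC = 12/5]
   → G = (36/5, -53/5)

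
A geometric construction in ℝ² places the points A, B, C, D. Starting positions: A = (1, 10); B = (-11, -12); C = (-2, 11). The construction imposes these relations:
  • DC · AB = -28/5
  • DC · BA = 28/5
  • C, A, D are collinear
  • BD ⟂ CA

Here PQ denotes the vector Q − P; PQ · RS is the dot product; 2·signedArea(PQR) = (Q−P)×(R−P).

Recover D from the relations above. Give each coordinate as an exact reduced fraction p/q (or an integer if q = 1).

D = (-16/5, 57/5)

1. D_x = -16/5  [C, A, D are collinear ∩ BD ⟂ CA]
2. D_y = 57/5  [C, A, D are collinear ∩ BD ⟂ CA]
   → D = (-16/5, 57/5)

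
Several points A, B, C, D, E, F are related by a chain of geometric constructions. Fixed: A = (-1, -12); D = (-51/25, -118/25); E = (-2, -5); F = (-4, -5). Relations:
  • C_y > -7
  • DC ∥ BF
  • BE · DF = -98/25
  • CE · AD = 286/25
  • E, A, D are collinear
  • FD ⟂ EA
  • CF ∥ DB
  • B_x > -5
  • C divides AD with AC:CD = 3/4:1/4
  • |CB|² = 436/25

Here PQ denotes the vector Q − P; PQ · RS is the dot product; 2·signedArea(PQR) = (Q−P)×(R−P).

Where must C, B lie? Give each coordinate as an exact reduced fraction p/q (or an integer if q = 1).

B = (-213/50, -159/50)
C = (-89/50, -327/50)

1. C_x = -89/50  [C divides AD with AC:CD = 3/4:1/4]
2. C_y = -327/50  [C divides AD with AC:CD = 3/4:1/4]
   → C = (-89/50, -327/50)
3. B_x = -213/50  [DC ∥ BF ∩ CF ∥ DB]
4. B_y = -159/50  [DC ∥ BF ∩ CF ∥ DB]
   → B = (-213/50, -159/50)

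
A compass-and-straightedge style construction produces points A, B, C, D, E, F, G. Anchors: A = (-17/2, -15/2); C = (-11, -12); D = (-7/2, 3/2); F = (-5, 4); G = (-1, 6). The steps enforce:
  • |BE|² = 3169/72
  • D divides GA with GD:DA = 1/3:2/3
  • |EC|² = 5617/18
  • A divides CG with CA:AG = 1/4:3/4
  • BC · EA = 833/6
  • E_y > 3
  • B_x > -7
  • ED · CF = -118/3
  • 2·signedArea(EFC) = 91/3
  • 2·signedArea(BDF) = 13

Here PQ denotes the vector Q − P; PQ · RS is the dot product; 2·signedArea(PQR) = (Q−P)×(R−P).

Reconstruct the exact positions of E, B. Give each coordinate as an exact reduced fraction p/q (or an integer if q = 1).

B = (-27/4, -7/4)
E = (-19/6, 23/6)

1. E_x = -19/6  [2·signedArea(EFC) = 91/3 ∩ ED · CF = -118/3]
2. E_y = 23/6  [2·signedArea(EFC) = 91/3 ∩ ED · CF = -118/3]
   → E = (-19/6, 23/6)
3. B_x = -27/4  [2·signedArea(BDF) = 13 ∩ BC · EA = 833/6]
4. B_y = -7/4  [2·signedArea(BDF) = 13 ∩ BC · EA = 833/6]
   → B = (-27/4, -7/4)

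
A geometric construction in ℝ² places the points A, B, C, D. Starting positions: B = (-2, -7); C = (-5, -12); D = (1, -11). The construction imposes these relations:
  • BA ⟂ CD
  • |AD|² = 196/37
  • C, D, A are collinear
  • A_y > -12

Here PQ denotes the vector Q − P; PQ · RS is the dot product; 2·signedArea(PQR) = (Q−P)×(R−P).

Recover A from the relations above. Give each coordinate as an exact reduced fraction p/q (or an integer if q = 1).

A = (-47/37, -421/37)

1. A_x = -47/37  [C, D, A are collinear ∩ BA ⟂ CD]
2. A_y = -421/37  [C, D, A are collinear ∩ BA ⟂ CD]
   → A = (-47/37, -421/37)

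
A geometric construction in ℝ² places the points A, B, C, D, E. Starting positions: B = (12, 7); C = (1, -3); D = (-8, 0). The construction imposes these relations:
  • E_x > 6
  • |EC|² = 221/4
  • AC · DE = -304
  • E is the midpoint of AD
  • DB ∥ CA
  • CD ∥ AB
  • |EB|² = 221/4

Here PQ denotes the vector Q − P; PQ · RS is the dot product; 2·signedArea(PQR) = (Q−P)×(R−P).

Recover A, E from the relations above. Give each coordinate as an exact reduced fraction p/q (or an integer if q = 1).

1. A_x = 21  [CD ∥ AB ∩ DB ∥ CA]
2. A_y = 4  [CD ∥ AB ∩ DB ∥ CA]
   → A = (21, 4)
3. E_x = 13/2  [E is the midpoint of AD]
4. E_y = 2  [E is the midpoint of AD]
   → E = (13/2, 2)

A = (21, 4)
E = (13/2, 2)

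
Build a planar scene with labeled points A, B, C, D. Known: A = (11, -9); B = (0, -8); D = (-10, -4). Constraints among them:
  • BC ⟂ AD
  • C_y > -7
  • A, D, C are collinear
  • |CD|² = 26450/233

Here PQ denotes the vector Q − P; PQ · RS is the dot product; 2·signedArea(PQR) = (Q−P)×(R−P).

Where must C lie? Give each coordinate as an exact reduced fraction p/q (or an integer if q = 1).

1. C_x = 85/233  [A, D, C are collinear ∩ BC ⟂ AD]
2. C_y = -1507/233  [A, D, C are collinear ∩ BC ⟂ AD]
   → C = (85/233, -1507/233)

C = (85/233, -1507/233)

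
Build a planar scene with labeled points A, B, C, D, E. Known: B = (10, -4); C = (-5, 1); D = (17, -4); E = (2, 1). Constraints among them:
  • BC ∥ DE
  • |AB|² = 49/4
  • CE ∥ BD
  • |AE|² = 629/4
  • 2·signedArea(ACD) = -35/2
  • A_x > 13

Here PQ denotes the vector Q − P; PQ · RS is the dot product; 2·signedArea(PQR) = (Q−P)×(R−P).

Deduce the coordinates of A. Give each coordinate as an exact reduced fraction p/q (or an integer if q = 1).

A = (27/2, -4)

1. A_x = 27/2  [line 5·x + 22·y + 41/2 = 0 ∩ |AE|² = 629/4]
2. A_y = -4  [line 5·x + 22·y + 41/2 = 0 ∩ |AE|² = 629/4]
   → A = (27/2, -4)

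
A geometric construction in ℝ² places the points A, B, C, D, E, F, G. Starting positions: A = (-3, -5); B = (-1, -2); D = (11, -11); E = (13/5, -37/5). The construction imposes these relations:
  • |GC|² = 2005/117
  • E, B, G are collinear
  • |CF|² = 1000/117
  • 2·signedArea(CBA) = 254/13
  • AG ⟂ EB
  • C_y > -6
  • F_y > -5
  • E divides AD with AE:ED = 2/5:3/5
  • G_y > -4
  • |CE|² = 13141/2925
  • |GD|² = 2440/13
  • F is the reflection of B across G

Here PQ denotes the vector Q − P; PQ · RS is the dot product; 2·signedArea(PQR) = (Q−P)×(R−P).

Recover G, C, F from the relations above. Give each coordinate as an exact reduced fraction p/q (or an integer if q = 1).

C = (127/39, -70/13)
F = (7/13, -56/13)
G = (-3/13, -41/13)

1. G_x = -3/13  [E, B, G are collinear ∩ AG ⟂ EB]
2. G_y = -41/13  [E, B, G are collinear ∩ AG ⟂ EB]
   → G = (-3/13, -41/13)
3. C_x = 127/39  [line 3·x + -2·y + -267/13 = 0 ∩ |CE|² = 13141/2925]
4. C_y = -70/13  [line 3·x + -2·y + -267/13 = 0 ∩ |CE|² = 13141/2925]
   → C = (127/39, -70/13)
5. F_x = 7/13  [F is the reflection of B across G]
6. F_y = -56/13  [F is the reflection of B across G]
   → F = (7/13, -56/13)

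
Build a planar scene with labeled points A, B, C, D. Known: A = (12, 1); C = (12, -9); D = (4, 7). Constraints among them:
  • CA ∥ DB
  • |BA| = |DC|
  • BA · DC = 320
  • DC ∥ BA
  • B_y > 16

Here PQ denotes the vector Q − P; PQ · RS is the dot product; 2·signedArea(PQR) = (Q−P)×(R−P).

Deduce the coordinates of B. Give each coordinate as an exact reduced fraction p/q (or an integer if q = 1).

B = (4, 17)

1. B_x = 4  [DC ∥ BA ∩ CA ∥ DB]
2. B_y = 17  [DC ∥ BA ∩ CA ∥ DB]
   → B = (4, 17)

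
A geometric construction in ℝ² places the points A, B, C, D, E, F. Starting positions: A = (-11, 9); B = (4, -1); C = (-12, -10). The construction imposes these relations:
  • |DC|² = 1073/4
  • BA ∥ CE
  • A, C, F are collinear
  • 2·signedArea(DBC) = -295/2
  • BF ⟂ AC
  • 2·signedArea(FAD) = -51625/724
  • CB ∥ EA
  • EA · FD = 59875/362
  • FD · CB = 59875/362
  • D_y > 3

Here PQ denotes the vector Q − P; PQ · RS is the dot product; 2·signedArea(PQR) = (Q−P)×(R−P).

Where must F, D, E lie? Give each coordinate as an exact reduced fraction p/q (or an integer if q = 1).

1. F_x = -4157/362  [A, C, F are collinear ∩ BF ⟂ AC]
2. F_y = -67/362  [A, C, F are collinear ∩ BF ⟂ AC]
   → F = (-4157/362, -67/362)
3. D_x = -7/2  [2·signedArea(DBC) = -295/2 ∩ 2·signedArea(FAD) = -51625/724]
4. D_y = 4  [2·signedArea(DBC) = -295/2 ∩ 2·signedArea(FAD) = -51625/724]
   → D = (-7/2, 4)
5. E_x = -27  [CB ∥ EA ∩ BA ∥ CE]
6. E_y = 0  [CB ∥ EA ∩ BA ∥ CE]
   → E = (-27, 0)

D = (-7/2, 4)
E = (-27, 0)
F = (-4157/362, -67/362)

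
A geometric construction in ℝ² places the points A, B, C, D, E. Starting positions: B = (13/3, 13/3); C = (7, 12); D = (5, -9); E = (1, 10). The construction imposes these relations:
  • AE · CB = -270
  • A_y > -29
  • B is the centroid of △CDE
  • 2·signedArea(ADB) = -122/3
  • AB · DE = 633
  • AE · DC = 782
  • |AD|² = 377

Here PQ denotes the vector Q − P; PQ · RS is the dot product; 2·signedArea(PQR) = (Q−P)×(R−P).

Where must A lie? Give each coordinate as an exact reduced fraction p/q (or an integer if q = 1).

A = (9, -28)

1. A_x = 9  [AB · DE = 633 ∩ AE · DC = 782]
2. A_y = -28  [AB · DE = 633 ∩ AE · DC = 782]
   → A = (9, -28)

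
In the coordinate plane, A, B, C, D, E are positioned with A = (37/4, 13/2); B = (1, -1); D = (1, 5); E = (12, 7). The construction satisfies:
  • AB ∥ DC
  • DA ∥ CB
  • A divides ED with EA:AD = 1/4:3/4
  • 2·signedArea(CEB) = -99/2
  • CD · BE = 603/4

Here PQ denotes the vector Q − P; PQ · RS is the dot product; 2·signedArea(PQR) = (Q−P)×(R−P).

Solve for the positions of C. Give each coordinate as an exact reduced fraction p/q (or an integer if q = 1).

C = (-29/4, -5/2)

1. C_x = -29/4  [DA ∥ CB ∩ AB ∥ DC]
2. C_y = -5/2  [DA ∥ CB ∩ AB ∥ DC]
   → C = (-29/4, -5/2)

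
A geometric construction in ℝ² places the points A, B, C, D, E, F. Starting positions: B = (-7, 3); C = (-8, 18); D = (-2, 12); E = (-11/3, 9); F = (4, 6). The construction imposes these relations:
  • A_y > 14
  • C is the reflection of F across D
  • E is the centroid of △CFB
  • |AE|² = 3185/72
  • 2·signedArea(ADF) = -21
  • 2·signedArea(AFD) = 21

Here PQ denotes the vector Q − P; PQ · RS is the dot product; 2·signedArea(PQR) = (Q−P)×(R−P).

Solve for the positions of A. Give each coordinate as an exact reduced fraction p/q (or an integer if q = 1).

A = (-31/4, 57/4)

1. A_x = -31/4  [line 6·x + 6·y + -39 = 0 ∩ |AE|² = 3185/72]
2. A_y = 57/4  [line 6·x + 6·y + -39 = 0 ∩ |AE|² = 3185/72]
   → A = (-31/4, 57/4)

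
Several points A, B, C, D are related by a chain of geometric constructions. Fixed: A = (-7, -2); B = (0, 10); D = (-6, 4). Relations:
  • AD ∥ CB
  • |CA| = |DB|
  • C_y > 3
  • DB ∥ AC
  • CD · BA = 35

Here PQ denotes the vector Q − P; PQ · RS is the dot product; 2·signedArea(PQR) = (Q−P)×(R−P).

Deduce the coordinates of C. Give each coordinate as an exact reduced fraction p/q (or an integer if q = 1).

1. C_x = -1  [AD ∥ CB ∩ DB ∥ AC]
2. C_y = 4  [AD ∥ CB ∩ DB ∥ AC]
   → C = (-1, 4)

C = (-1, 4)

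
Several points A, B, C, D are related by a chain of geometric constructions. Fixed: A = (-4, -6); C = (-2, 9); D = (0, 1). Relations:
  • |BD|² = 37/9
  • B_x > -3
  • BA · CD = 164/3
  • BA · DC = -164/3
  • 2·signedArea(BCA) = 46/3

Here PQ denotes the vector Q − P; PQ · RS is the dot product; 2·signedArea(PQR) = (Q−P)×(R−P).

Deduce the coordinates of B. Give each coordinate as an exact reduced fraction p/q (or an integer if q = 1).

B = (-2, 4/3)

1. B_x = -2  [BA · DC = -164/3 ∩ 2·signedArea(BCA) = 46/3]
2. B_y = 4/3  [BA · DC = -164/3 ∩ 2·signedArea(BCA) = 46/3]
   → B = (-2, 4/3)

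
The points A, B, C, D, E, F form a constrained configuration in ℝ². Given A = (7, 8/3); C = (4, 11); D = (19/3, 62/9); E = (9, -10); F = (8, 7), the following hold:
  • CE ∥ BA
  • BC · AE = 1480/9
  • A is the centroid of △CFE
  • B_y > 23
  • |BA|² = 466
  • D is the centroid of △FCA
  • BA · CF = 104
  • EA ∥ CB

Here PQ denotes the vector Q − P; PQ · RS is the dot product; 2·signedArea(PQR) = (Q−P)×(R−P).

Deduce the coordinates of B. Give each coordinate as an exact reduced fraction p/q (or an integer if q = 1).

B = (2, 71/3)

1. B_x = 2  [CE ∥ BA ∩ EA ∥ CB]
2. B_y = 71/3  [CE ∥ BA ∩ EA ∥ CB]
   → B = (2, 71/3)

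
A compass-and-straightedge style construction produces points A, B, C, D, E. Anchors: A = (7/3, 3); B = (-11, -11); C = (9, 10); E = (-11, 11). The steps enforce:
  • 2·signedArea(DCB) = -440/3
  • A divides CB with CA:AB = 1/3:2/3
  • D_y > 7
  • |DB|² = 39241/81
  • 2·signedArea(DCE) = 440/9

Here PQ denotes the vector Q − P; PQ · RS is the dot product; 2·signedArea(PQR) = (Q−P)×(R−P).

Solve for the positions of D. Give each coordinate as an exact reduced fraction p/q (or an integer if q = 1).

1. D_x = 1/9  [2·signedArea(DCE) = 440/9 ∩ 2·signedArea(DCB) = -440/3]
2. D_y = 8  [2·signedArea(DCE) = 440/9 ∩ 2·signedArea(DCB) = -440/3]
   → D = (1/9, 8)

D = (1/9, 8)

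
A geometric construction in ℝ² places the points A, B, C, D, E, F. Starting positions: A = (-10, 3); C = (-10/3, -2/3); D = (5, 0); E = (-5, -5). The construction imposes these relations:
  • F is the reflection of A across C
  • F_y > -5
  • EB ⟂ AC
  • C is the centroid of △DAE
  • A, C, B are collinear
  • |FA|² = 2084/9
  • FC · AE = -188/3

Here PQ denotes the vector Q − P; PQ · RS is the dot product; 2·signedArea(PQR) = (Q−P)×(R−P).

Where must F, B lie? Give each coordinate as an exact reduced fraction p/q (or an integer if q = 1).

1. F_x = 10/3  [F is the reflection of A across C]
2. F_y = -13/3  [F is the reflection of A across C]
   → F = (10/3, -13/3)
3. B_x = -1450/521  [A, C, B are collinear ∩ EB ⟂ AC]
4. B_y = -505/521  [A, C, B are collinear ∩ EB ⟂ AC]
   → B = (-1450/521, -505/521)

B = (-1450/521, -505/521)
F = (10/3, -13/3)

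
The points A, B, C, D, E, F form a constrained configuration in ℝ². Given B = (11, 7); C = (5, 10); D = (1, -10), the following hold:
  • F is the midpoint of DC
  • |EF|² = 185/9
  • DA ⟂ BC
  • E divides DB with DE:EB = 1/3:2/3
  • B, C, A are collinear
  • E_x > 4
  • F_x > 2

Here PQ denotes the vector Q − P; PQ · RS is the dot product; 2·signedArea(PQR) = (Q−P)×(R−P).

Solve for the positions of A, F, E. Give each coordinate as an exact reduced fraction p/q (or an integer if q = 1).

1. A_x = 49/5  [B, C, A are collinear ∩ DA ⟂ BC]
2. A_y = 38/5  [B, C, A are collinear ∩ DA ⟂ BC]
   → A = (49/5, 38/5)
3. F_x = 3  [F is the midpoint of DC]
4. F_y = 0  [F is the midpoint of DC]
   → F = (3, 0)
5. E_x = 13/3  [E divides DB with DE:EB = 1/3:2/3]
6. E_y = -13/3  [E divides DB with DE:EB = 1/3:2/3]
   → E = (13/3, -13/3)

A = (49/5, 38/5)
E = (13/3, -13/3)
F = (3, 0)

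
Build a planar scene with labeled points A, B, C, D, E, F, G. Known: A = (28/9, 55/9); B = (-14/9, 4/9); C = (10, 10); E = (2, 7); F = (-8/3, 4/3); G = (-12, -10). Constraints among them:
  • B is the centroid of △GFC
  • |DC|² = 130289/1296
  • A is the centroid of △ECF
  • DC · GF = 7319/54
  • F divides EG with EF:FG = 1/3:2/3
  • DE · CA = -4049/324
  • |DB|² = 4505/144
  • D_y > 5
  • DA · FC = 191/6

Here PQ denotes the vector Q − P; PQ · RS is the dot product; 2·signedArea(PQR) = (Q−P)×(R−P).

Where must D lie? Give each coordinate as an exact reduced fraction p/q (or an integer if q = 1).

D = (10/9, 193/36)

1. D_x = 10/9  [DE · CA = -4049/324 ∩ DC · GF = 7319/54]
2. D_y = 193/36  [DE · CA = -4049/324 ∩ DC · GF = 7319/54]
   → D = (10/9, 193/36)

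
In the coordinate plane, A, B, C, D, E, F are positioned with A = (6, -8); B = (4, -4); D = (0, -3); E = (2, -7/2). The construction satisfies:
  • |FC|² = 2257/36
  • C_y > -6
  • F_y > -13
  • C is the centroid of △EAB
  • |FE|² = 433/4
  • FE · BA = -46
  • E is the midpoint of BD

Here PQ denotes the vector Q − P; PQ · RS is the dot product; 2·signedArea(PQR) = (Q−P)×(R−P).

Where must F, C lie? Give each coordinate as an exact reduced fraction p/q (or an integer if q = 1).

C = (4, -31/6)
F = (8, -12)

1. F_x = 8  [line -2·x + 4·y + 64 = 0 ∩ |FE|² = 433/4]
2. F_y = -12  [line -2·x + 4·y + 64 = 0 ∩ |FE|² = 433/4]
   → F = (8, -12)
3. C_x = 4  [C is the centroid of △EAB]
4. C_y = -31/6  [C is the centroid of △EAB]
   → C = (4, -31/6)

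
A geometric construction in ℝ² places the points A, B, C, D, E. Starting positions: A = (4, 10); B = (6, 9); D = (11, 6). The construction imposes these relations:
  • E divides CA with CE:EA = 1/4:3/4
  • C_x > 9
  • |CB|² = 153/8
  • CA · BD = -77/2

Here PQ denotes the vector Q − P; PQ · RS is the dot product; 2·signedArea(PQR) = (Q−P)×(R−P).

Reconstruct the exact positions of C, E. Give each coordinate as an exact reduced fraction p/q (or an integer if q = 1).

C = (39/4, 27/4)
E = (133/16, 121/16)

1. C_x = 39/4  [line -5·x + 3·y + 57/2 = 0 ∩ |CB|² = 153/8]
2. C_y = 27/4  [line -5·x + 3·y + 57/2 = 0 ∩ |CB|² = 153/8]
   → C = (39/4, 27/4)
3. E_x = 133/16  [E divides CA with CE:EA = 1/4:3/4]
4. E_y = 121/16  [E divides CA with CE:EA = 1/4:3/4]
   → E = (133/16, 121/16)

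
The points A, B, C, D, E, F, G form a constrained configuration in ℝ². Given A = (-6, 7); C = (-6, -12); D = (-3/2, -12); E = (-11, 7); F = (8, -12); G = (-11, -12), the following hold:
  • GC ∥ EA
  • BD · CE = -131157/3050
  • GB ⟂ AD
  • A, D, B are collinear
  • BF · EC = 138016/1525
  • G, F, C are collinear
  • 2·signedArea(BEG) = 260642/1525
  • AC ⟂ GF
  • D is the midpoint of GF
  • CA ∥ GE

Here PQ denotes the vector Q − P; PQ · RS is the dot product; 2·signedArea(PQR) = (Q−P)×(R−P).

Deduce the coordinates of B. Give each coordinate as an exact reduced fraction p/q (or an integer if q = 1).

B = (-3057/1525, -15051/1525)

1. B_x = -3057/1525  [A, D, B are collinear ∩ GB ⟂ AD]
2. B_y = -15051/1525  [A, D, B are collinear ∩ GB ⟂ AD]
   → B = (-3057/1525, -15051/1525)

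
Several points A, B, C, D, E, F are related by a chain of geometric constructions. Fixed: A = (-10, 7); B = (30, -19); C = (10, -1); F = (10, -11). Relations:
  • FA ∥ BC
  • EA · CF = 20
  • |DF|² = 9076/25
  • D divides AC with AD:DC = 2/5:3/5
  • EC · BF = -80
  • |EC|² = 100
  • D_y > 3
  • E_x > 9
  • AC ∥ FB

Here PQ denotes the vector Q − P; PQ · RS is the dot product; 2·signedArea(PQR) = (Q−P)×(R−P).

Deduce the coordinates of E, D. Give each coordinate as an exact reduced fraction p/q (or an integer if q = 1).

D = (-2, 19/5)
E = (10, 9)

1. E_x = 10  [EC · BF = -80 ∩ EA · CF = 20]
2. E_y = 9  [EC · BF = -80 ∩ EA · CF = 20]
   → E = (10, 9)
3. D_x = -2  [D divides AC with AD:DC = 2/5:3/5]
4. D_y = 19/5  [D divides AC with AD:DC = 2/5:3/5]
   → D = (-2, 19/5)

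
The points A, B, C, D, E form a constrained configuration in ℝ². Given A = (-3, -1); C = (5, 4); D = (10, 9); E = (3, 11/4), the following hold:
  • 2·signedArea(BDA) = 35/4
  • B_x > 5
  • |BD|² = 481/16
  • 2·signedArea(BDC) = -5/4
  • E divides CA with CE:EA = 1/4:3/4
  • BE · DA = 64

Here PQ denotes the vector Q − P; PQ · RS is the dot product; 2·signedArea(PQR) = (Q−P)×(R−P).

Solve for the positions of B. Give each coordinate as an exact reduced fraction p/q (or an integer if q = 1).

1. B_x = 6  [2·signedArea(BDA) = 35/4 ∩ 2·signedArea(BDC) = -5/4]
2. B_y = 21/4  [2·signedArea(BDA) = 35/4 ∩ 2·signedArea(BDC) = -5/4]
   → B = (6, 21/4)

B = (6, 21/4)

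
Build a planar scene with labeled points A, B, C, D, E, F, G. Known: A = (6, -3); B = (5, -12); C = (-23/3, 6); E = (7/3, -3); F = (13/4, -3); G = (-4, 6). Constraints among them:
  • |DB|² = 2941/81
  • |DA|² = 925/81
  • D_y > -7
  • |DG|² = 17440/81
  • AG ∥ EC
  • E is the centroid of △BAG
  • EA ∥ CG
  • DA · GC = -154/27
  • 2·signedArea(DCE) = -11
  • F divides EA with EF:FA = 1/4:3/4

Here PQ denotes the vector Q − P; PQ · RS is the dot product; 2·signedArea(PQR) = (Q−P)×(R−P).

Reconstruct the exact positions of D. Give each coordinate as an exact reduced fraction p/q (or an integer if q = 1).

1. D_x = 40/9  [2·signedArea(DCE) = -11 ∩ DA · GC = -154/27]
2. D_y = -6  [2·signedArea(DCE) = -11 ∩ DA · GC = -154/27]
   → D = (40/9, -6)

D = (40/9, -6)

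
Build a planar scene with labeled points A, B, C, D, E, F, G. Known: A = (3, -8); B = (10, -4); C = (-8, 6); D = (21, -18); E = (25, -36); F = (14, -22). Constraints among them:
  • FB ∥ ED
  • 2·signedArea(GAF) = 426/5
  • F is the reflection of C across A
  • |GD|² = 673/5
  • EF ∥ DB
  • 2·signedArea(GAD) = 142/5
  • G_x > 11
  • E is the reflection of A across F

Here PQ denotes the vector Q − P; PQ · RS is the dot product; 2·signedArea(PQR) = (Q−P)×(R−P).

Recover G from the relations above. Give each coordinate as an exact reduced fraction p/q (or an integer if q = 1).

1. G_x = 58/5  [2·signedArea(GAF) = 426/5 ∩ 2·signedArea(GAD) = 142/5]
2. G_y = -56/5  [2·signedArea(GAF) = 426/5 ∩ 2·signedArea(GAD) = 142/5]
   → G = (58/5, -56/5)

G = (58/5, -56/5)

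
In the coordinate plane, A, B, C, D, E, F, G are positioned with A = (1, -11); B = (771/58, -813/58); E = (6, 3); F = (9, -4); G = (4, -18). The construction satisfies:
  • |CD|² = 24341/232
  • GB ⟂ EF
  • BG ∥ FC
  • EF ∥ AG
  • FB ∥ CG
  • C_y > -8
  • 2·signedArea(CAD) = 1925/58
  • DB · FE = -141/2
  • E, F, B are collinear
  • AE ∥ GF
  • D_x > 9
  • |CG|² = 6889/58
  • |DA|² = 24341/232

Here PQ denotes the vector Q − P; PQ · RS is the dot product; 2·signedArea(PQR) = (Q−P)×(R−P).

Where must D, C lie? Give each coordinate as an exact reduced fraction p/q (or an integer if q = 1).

C = (-17/58, -463/58)
D = (1119/116, -639/116)

1. D_x = 1119/116  [line 3·x + -7·y + -135/2 = 0 ∩ |DA|² = 24341/232]
2. D_y = -639/116  [line 3·x + -7·y + -135/2 = 0 ∩ |DA|² = 24341/232]
   → D = (1119/116, -639/116)
3. C_x = -17/58  [FB ∥ CG ∩ BG ∥ FC]
4. C_y = -463/58  [FB ∥ CG ∩ BG ∥ FC]
   → C = (-17/58, -463/58)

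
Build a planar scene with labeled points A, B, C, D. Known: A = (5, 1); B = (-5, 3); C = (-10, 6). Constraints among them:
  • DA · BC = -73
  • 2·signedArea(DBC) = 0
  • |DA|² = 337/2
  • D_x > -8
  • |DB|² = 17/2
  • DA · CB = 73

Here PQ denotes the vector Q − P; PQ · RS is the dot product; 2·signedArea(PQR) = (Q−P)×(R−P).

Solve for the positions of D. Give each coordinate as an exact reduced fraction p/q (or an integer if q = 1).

1. D_x = -15/2  [2·signedArea(DBC) = 0 ∩ DA · CB = 73]
2. D_y = 9/2  [2·signedArea(DBC) = 0 ∩ DA · CB = 73]
   → D = (-15/2, 9/2)

D = (-15/2, 9/2)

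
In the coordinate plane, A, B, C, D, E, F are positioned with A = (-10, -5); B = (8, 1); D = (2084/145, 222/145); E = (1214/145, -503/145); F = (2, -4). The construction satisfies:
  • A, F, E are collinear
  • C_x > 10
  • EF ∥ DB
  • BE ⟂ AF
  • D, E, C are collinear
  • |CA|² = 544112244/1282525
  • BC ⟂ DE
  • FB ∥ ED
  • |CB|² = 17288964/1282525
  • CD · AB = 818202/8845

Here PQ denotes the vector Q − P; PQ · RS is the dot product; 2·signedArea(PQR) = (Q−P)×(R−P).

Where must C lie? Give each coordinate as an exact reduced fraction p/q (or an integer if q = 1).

C = (18310/1769, -16103/8845)

1. C_x = 18310/1769  [D, E, C are collinear ∩ BC ⟂ DE]
2. C_y = -16103/8845  [D, E, C are collinear ∩ BC ⟂ DE]
   → C = (18310/1769, -16103/8845)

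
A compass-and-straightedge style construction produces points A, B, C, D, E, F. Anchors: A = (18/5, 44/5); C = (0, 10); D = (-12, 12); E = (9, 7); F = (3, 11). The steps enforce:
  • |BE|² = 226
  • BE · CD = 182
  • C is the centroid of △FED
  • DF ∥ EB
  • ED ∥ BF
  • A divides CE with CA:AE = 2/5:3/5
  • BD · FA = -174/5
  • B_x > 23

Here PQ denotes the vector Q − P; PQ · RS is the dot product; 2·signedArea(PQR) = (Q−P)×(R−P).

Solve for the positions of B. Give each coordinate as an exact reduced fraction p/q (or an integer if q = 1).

B = (24, 6)

1. B_x = 24  [ED ∥ BF ∩ DF ∥ EB]
2. B_y = 6  [ED ∥ BF ∩ DF ∥ EB]
   → B = (24, 6)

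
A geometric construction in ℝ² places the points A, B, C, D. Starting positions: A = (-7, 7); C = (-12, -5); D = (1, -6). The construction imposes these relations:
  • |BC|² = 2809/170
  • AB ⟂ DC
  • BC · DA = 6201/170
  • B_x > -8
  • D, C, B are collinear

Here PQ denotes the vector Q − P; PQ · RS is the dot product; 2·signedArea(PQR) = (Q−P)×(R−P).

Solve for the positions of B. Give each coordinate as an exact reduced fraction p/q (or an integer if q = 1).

1. B_x = -1351/170  [D, C, B are collinear ∩ AB ⟂ DC]
2. B_y = -903/170  [D, C, B are collinear ∩ AB ⟂ DC]
   → B = (-1351/170, -903/170)

B = (-1351/170, -903/170)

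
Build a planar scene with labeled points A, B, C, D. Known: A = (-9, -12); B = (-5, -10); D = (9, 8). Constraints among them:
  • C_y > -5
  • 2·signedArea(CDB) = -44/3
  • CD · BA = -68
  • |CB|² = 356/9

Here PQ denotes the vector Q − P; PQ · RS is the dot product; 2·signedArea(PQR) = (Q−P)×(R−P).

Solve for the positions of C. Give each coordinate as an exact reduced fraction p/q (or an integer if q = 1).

1. C_x = -5/3  [2·signedArea(CDB) = -44/3 ∩ CD · BA = -68]
2. C_y = -14/3  [2·signedArea(CDB) = -44/3 ∩ CD · BA = -68]
   → C = (-5/3, -14/3)

C = (-5/3, -14/3)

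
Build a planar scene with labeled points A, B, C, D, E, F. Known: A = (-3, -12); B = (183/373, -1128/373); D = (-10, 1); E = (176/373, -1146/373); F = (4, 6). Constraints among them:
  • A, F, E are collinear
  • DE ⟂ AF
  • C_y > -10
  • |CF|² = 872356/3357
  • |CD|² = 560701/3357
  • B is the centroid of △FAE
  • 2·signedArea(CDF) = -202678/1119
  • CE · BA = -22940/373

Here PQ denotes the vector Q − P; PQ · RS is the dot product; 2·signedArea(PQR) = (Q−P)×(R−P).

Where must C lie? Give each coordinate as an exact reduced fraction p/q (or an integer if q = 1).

1. C_x = -2062/1119  [2·signedArea(CDF) = -202678/1119 ∩ CE · BA = -22940/373]
2. C_y = -3366/373  [2·signedArea(CDF) = -202678/1119 ∩ CE · BA = -22940/373]
   → C = (-2062/1119, -3366/373)

C = (-2062/1119, -3366/373)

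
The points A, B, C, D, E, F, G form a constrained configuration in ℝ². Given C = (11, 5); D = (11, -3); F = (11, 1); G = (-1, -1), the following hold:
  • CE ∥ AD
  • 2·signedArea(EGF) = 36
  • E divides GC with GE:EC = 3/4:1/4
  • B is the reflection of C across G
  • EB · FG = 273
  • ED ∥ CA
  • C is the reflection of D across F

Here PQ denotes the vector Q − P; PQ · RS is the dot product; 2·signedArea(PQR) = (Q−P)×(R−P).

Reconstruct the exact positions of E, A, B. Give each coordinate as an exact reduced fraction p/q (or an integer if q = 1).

A = (14, -3/2)
B = (-13, -7)
E = (8, 7/2)

1. E_x = 8  [E divides GC with GE:EC = 3/4:1/4]
2. E_y = 7/2  [E divides GC with GE:EC = 3/4:1/4]
   → E = (8, 7/2)
3. A_x = 14  [CE ∥ AD ∩ ED ∥ CA]
4. A_y = -3/2  [CE ∥ AD ∩ ED ∥ CA]
   → A = (14, -3/2)
5. B_x = -13  [B is the reflection of C across G]
6. B_y = -7  [B is the reflection of C across G]
   → B = (-13, -7)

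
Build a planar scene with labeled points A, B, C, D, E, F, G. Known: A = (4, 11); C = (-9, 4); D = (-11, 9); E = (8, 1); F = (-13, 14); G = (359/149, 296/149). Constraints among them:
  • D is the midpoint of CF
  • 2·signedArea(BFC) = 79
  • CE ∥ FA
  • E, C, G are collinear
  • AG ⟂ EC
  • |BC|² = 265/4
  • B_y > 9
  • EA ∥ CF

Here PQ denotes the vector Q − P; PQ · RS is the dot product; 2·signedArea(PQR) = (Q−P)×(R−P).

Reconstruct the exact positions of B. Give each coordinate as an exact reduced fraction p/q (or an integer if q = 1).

1. B_x = -7/2  [line 10·x + 4·y + -5 = 0 ∩ |BC|² = 265/4]
2. B_y = 10  [line 10·x + 4·y + -5 = 0 ∩ |BC|² = 265/4]
   → B = (-7/2, 10)

B = (-7/2, 10)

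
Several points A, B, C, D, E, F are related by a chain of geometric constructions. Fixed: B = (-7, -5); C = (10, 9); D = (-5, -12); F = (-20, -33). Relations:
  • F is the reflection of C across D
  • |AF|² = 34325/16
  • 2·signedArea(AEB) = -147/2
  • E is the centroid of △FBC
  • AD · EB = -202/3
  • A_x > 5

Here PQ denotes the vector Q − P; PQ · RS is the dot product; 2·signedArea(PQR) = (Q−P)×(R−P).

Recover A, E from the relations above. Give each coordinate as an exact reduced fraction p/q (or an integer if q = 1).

1. E_x = -17/3  [E is the centroid of △FBC]
2. E_y = -29/3  [E is the centroid of △FBC]
   → E = (-17/3, -29/3)
3. A_x = 23/4  [AD · EB = -202/3 ∩ 2·signedArea(AEB) = -147/2]
4. A_y = 11/2  [AD · EB = -202/3 ∩ 2·signedArea(AEB) = -147/2]
   → A = (23/4, 11/2)

A = (23/4, 11/2)
E = (-17/3, -29/3)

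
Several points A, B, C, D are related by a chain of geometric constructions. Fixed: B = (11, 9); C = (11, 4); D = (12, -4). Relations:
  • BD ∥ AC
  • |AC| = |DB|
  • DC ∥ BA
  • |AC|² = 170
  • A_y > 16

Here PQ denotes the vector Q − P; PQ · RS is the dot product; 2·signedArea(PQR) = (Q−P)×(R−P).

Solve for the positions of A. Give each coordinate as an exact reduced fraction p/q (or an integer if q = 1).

1. A_x = 10  [BD ∥ AC ∩ DC ∥ BA]
2. A_y = 17  [BD ∥ AC ∩ DC ∥ BA]
   → A = (10, 17)

A = (10, 17)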